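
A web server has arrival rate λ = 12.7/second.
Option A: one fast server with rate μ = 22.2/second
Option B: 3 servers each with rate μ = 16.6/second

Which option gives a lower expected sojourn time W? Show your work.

Option A: single server μ = 22.2 (M/M/1)
  ρ_A = 12.7/22.2 = 0.5721
  W_A = 1/(μ-λ) = 1/(22.2-12.7) = 1/9.50 = 0.1053

Option B: 3 servers μ = 16.6 (M/M/3)
  ρ_B = λ/(cμ) = 12.7/(3×16.6) = 0.2550
  Offered load a = λ/μ = cρ = 12.7/16.6 = 0.7651
  P₀ = [ Σₙ₌₀^2 aⁿ/n! + a^3/(3!(1-ρ)) ]⁻¹
  Σ = a^0/0! + a^1/1! + a^2/2! = 1.0000 + 0.76506 + 0.29266 = 2.0577
  a^3/(3!(1-ρ)) = 0.4478/(6 × 0.7450) = 0.1002
  P₀ = 1/(2.0577 + 0.1002) = 0.4634
  Lq = P₀·a^3·ρ / (3!(1-ρ)²) = 0.4634 × 0.4478 × 0.2550 / (6 × 0.5550) = 0.01589
  Wq_B = Lq/λ = 0.01589/12.7 = 0.001251
  W_B = Wq_B + 1/μ = 0.001251 + 0.06024 = 0.06149

Since W_B = 0.06149 < W_A = 0.1053, Option B (multiple servers) has the shorter time in system.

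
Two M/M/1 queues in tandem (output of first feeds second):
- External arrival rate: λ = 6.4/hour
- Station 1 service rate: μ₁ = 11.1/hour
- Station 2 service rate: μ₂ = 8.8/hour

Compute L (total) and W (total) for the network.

By Jackson's theorem, each station behaves as independent M/M/1.
Station 1: ρ₁ = 6.4/11.1 = 0.5766, L₁ = ρ₁/(1-ρ₁) = λ/(μ₁-λ) = 6.4/4.70 = 1.3617
Station 2: ρ₂ = 6.4/8.8 = 0.7273, L₂ = ρ₂/(1-ρ₂) = λ/(μ₂-λ) = 6.4/2.40 = 2.6667
Total: L = L₁ + L₂ = 1.3617 + 2.6667 = 4.0284
W = L/λ = 4.0284/6.4 = 0.6294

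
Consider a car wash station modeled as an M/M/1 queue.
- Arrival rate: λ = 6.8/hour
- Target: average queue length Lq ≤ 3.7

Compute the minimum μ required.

For M/M/1: Lq = λ²/(μ(μ-λ))
Need Lq ≤ 3.7, i.e. μ(μ-λ) ≥ λ²/3.7
μ² - 6.8μ - 46.24/3.7 ≥ 0  →  μ² - 6.8μ - 12.4973 ≥ 0
Quadratic formula (positive root): μ = [λ + √(λ² + 4×12.4973)]/2
Discriminant: 46.24 + 4×12.4973 = 96.2292, √96.2292 = 9.8096
μ ≥ (6.8 + 9.8096)/2 = 8.3048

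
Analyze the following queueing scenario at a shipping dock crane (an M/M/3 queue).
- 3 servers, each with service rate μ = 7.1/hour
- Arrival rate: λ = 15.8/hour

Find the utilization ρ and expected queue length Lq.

Traffic intensity: ρ = λ/(cμ) = 15.8/(3×7.1) = 0.7418
Since ρ = 0.7418 < 1, system is stable.
Offered load a = λ/μ = cρ = 15.8/7.1 = 2.2254
P₀ = [ Σₙ₌₀^2 aⁿ/n! + a^3/(3!(1-ρ)) ]⁻¹
Σ = a^0/0! + a^1/1! + a^2/2! = 1.000000 + 2.225352 + 2.476096 = 5.7014
a^3/(3!(1-ρ)) = 11.0204/(6 × 0.25822) = 7.1131
P₀ = 1/(5.7014 + 7.1131) = 0.07804
Lq = P₀·a^3·ρ / (3!(1-ρ)²) = 0.07804 × 11.0204 × 0.7418 / (6 × 0.06668) = 1.5946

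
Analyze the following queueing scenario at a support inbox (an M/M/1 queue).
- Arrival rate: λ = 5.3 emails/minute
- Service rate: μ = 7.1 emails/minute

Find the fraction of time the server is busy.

Server utilization: ρ = λ/μ
ρ = 5.3/7.1 = 0.7465
The server is busy 74.65% of the time.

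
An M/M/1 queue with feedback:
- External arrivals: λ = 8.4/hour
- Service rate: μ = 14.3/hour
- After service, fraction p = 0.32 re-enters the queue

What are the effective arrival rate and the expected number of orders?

Effective arrival rate: λ_eff = λ/(1-p) = 8.4/(1-0.32) = 8.4/0.68 = 12.35294
ρ = λ_eff/μ = 12.35294/14.3 = 0.863842
L = ρ/(1-ρ) = 0.863842/(1-0.863842) = 6.3444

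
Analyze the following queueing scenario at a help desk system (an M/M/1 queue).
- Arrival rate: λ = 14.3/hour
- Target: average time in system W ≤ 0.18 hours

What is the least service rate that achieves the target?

For M/M/1: W = 1/(μ-λ)
Need W ≤ 0.18, so 1/(μ-λ) ≤ 0.18
μ - λ ≥ 1/0.18 = 5.5556
μ ≥ 14.3 + 5.5556 = 19.8556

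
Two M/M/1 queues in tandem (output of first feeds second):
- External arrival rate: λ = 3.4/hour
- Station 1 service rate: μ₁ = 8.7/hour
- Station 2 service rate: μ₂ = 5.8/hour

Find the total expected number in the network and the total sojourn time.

By Jackson's theorem, each station behaves as independent M/M/1.
Station 1: ρ₁ = 3.4/8.7 = 0.3908, L₁ = ρ₁/(1-ρ₁) = λ/(μ₁-λ) = 3.4/5.30 = 0.641509
Station 2: ρ₂ = 3.4/5.8 = 0.5862, L₂ = ρ₂/(1-ρ₂) = λ/(μ₂-λ) = 3.4/2.40 = 1.41667
Total: L = L₁ + L₂ = 0.641509 + 1.41667 = 2.05818
W = L/λ = 2.05818/3.4 = 0.6053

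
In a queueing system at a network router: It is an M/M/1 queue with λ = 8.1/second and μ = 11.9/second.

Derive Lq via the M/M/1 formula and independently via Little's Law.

Method 1 (direct): Lq = λ²/(μ(μ-λ)) = 65.61/(11.9 × 3.80) = 1.4509

Method 2 (Little's Law):
W = 1/(μ-λ) = 1/3.80 = 0.263158
Wq = W - 1/μ = 0.263158 - 0.0840336 = 0.17912
Lq = λWq = 8.1 × 0.17912 = 1.4509 ✔ (matches Method 1)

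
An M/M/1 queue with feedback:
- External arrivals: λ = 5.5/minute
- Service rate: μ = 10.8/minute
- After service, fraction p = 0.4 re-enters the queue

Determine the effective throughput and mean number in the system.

Effective arrival rate: λ_eff = λ/(1-p) = 5.5/(1-0.4) = 5.5/0.60 = 9.166667
ρ = λ_eff/μ = 9.166667/10.8 = 0.848765
L = ρ/(1-ρ) = 0.848765/(1-0.848765) = 5.6122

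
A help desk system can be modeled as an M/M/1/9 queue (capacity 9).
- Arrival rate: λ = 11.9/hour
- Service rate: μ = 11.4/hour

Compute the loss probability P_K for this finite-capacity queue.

ρ = λ/μ = 11.9/11.4 = 1.04386
P₀ = (1-ρ)/(1-ρ^(K+1)) = (1-1.04386)/(1-1.04386^10) = -0.04386/-0.5361 = 0.08181
P_K = P₀×ρ^K = 0.08181 × 1.04386^9 = 0.08181 × 1.4716 = 0.1204
Blocking probability = 12.04%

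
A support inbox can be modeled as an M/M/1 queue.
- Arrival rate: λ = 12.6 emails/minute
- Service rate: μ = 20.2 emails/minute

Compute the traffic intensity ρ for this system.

Server utilization: ρ = λ/μ
ρ = 12.6/20.2 = 0.6238
The server is busy 62.38% of the time.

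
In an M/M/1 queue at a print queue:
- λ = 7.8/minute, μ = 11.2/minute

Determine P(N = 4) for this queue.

ρ = λ/μ = 7.8/11.2 = 0.6964
P(n) = (1-ρ)ρⁿ
P(4) = (1-0.6964) × 0.6964^4
P(4) = 0.3036 × 0.2352
P(4) = 0.07141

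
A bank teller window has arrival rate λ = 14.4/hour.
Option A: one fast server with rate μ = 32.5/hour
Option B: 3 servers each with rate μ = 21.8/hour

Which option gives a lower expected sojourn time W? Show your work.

Option A: single server μ = 32.5 (M/M/1)
  ρ_A = 14.4/32.5 = 0.4431
  W_A = 1/(μ-λ) = 1/(32.5-14.4) = 1/18.10 = 0.05525

Option B: 3 servers μ = 21.8 (M/M/3)
  ρ_B = λ/(cμ) = 14.4/(3×21.8) = 0.2202
  Offered load a = λ/μ = cρ = 14.4/21.8 = 0.6606
  P₀ = [ Σₙ₌₀^2 aⁿ/n! + a^3/(3!(1-ρ)) ]⁻¹
  Σ = a^0/0! + a^1/1! + a^2/2! = 1.0000 + 0.66055 + 0.21816 = 1.8787
  a^3/(3!(1-ρ)) = 0.2882/(6 × 0.7798) = 0.06160
  P₀ = 1/(1.8787 + 0.06160) = 0.5154
  Lq = P₀·a^3·ρ / (3!(1-ρ)²) = 0.51538 × 0.28822 × 0.22018 / (6 × 0.60811) = 0.008964
  Wq_B = Lq/λ = 0.008964/14.4 = 0.0006225
  W_B = Wq_B + 1/μ = 0.0006225 + 0.04587 = 0.04649

Since W_B = 0.04649 < W_A = 0.05525, Option B (multiple servers) has the shorter time in system.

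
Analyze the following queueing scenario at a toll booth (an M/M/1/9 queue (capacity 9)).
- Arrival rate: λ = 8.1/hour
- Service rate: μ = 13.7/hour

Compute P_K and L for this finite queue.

ρ = λ/μ = 8.1/13.7 = 0.59124
P₀ = (1-ρ)/(1-ρ^(K+1)) = (1-0.59124)/(1-0.59124^10) = 0.4088/0.9948 = 0.4109
P_K = P₀×ρ^K = 0.41090 × 0.59124^9 = 0.41090 × 0.0088282 = 0.003628
Blocking probability P_9 = 0.003628 (0.36%)
L = ρ[1 - (K+1)ρ^K + Kρ^(K+1)] / [(1-ρ)(1-ρ^(K+1))]
L = 0.59124 × (1 - 10×0.008828 + 9×0.005220) / ((1 - 0.59124) × (1 - 0.005220)) = 1.3940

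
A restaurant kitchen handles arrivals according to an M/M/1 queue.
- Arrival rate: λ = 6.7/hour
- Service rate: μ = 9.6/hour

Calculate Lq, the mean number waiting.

ρ = λ/μ = 6.7/9.6 = 0.6979
For M/M/1: Lq = λ²/(μ(μ-λ))
Lq = 44.89/(9.6 × 2.90)
Lq = 1.6124 orders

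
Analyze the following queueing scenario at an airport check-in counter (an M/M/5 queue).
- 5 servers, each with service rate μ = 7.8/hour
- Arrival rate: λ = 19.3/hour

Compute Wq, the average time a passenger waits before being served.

Traffic intensity: ρ = λ/(cμ) = 19.3/(5×7.8) = 0.4949
Since ρ = 0.4949 < 1, system is stable.
Offered load a = λ/μ = cρ = 19.3/7.8 = 2.4744
P₀ = [ Σₙ₌₀^4 aⁿ/n! + a^5/(5!(1-ρ)) ]⁻¹
Σ = a^0/0! + a^1/1! + a^2/2! + a^3/3! + a^4/4! = 1.00000 + 2.47436 + 3.06123 + 2.52486 + 1.56185 = 10.6223
a^5/(5!(1-ρ)) = 92.7499/(120 × 0.50513) = 1.5301
P₀ = 1/(10.6223 + 1.5301) = 0.08229
Lq = P₀·a^5·ρ / (5!(1-ρ)²) = 0.082288 × 92.7499 × 0.49487 / (120 × 0.25515) = 0.1234
Wq = Lq/λ = 0.1233555/19.3 = 0.006391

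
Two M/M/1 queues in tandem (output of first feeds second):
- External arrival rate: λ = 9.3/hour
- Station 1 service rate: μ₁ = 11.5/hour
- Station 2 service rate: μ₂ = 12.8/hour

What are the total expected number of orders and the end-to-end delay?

By Jackson's theorem, each station behaves as independent M/M/1.
Station 1: ρ₁ = 9.3/11.5 = 0.8087, L₁ = ρ₁/(1-ρ₁) = λ/(μ₁-λ) = 9.3/2.20 = 4.2273
Station 2: ρ₂ = 9.3/12.8 = 0.7266, L₂ = ρ₂/(1-ρ₂) = λ/(μ₂-λ) = 9.3/3.50 = 2.6571
Total: L = L₁ + L₂ = 4.2273 + 2.6571 = 6.8844
W = L/λ = 6.8844/9.3 = 0.7403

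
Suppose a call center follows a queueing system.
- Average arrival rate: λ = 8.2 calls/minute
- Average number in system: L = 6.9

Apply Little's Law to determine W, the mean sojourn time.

Little's Law: L = λW, so W = L/λ
W = 6.9/8.2 = 0.8415 minutes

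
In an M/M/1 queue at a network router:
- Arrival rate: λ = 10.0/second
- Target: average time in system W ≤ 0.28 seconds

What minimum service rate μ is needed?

For M/M/1: W = 1/(μ-λ)
Need W ≤ 0.28, so 1/(μ-λ) ≤ 0.28
μ - λ ≥ 1/0.28 = 3.5714
μ ≥ 10.0 + 3.5714 = 13.5714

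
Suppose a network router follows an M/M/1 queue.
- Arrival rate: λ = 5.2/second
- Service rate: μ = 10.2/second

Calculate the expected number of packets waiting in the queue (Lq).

ρ = λ/μ = 5.2/10.2 = 0.5098
For M/M/1: Lq = λ²/(μ(μ-λ))
Lq = 27.04/(10.2 × 5.00)
Lq = 0.5302 packets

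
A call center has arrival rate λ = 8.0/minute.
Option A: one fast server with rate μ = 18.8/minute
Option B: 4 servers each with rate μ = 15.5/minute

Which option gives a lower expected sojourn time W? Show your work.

Option A: single server μ = 18.8 (M/M/1)
  ρ_A = 8.0/18.8 = 0.4255
  W_A = 1/(μ-λ) = 1/(18.8-8.0) = 1/10.80 = 0.09259

Option B: 4 servers μ = 15.5 (M/M/4)
  ρ_B = λ/(cμ) = 8.0/(4×15.5) = 0.1290
  Offered load a = λ/μ = cρ = 8.0/15.5 = 0.5161
  P₀ = [ Σₙ₌₀^3 aⁿ/n! + a^4/(4!(1-ρ)) ]⁻¹
  Σ = a^0/0! + a^1/1! + a^2/2! + a^3/3! = 1.0000 + 0.5161 + 0.1332 + 0.02292 = 1.6722
  a^4/(4!(1-ρ)) = 0.07096/(24 × 0.8710) = 0.003395
  P₀ = 1/(1.6722 + 0.003395) = 0.5968
  Lq = P₀·a^4·ρ / (4!(1-ρ)²) = 0.5968 × 0.07096 × 0.1290 / (24 × 0.7586) = 0.0003001
  Wq_B = Lq/λ = 0.00030015/8.0 = 0.000037519
  W_B = Wq_B + 1/μ = 0.000037519 + 0.064516 = 0.06455

Since W_B = 0.06455 < W_A = 0.09259, Option B (multiple servers) has the shorter time in system.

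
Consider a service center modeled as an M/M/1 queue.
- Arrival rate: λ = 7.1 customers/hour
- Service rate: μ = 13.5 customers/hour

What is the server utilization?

Server utilization: ρ = λ/μ
ρ = 7.1/13.5 = 0.5259
The server is busy 52.59% of the time.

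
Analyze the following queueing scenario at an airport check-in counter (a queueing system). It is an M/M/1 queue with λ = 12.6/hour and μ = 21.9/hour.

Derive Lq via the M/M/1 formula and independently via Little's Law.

Method 1 (direct): Lq = λ²/(μ(μ-λ)) = 158.76/(21.9 × 9.30) = 0.7795

Method 2 (Little's Law):
W = 1/(μ-λ) = 1/9.30 = 0.107527
Wq = W - 1/μ = 0.107527 - 0.0456621 = 0.061865
Lq = λWq = 12.6 × 0.061865 = 0.7795 ✔ (matches Method 1)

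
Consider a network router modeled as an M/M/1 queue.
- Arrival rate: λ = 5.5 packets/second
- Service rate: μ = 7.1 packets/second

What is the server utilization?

Server utilization: ρ = λ/μ
ρ = 5.5/7.1 = 0.7746
The server is busy 77.46% of the time.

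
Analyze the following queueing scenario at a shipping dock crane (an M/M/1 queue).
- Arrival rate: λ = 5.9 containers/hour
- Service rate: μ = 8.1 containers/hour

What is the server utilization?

Server utilization: ρ = λ/μ
ρ = 5.9/8.1 = 0.7284
The server is busy 72.84% of the time.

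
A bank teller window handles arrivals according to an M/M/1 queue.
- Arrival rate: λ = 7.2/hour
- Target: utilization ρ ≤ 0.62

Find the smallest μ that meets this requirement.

ρ = λ/μ, so μ = λ/ρ
μ ≥ 7.2/0.62 = 11.6129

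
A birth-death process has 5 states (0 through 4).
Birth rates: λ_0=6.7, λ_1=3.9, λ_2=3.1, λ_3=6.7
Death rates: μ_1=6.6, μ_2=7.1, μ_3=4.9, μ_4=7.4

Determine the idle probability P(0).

Ratios P(n)/P(0) = (λ₀···λₙ₋₁)/(μ₁···μₙ):
P(1)/P(0) = (6.7)/(6.6) = 1.0152
P(2)/P(0) = (6.7×3.9)/(6.6×7.1) = 0.5576
P(3)/P(0) = (6.7×3.9×3.1)/(6.6×7.1×4.9) = 0.3528
P(4)/P(0) = (6.7×3.9×3.1×6.7)/(6.6×7.1×4.9×7.4) = 0.3194

Normalization: ∑ P(n) = 1
P(0) × (1.0000 + 1.0152 + 0.5576 + 0.3528 + 0.3194) = 1
P(0) × 3.2450 = 1
P(0) = 1/3.2450 = 0.3082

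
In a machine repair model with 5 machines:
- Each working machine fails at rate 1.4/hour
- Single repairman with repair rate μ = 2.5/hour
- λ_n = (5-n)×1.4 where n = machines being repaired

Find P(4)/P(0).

P(4)/P(0) = ∏_{i=0}^{4-1} λ_i/μ_{i+1}
= (5-0)×1.4/2.5 × (5-1)×1.4/2.5 × (5-2)×1.4/2.5 × (5-3)×1.4/2.5
= 11.8014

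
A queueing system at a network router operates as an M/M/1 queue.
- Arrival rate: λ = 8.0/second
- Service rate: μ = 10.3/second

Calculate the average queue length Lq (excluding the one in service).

ρ = λ/μ = 8.0/10.3 = 0.7767
For M/M/1: Lq = λ²/(μ(μ-λ))
Lq = 64.00/(10.3 × 2.30)
Lq = 2.7016 packets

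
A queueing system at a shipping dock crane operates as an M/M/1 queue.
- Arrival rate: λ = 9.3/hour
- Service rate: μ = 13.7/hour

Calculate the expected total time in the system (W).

First, compute utilization: ρ = λ/μ = 9.3/13.7 = 0.6788
For M/M/1: W = 1/(μ-λ)
W = 1/(13.7-9.3) = 1/4.40
W = 0.2273 hours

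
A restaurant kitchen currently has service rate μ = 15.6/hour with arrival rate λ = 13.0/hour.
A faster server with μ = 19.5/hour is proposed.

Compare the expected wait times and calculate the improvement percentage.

System 1: ρ₁ = 13.0/15.6 = 0.8333, W₁ = 1/(15.6-13.0) = 0.38462
System 2: ρ₂ = 13.0/19.5 = 0.6667, W₂ = 1/(19.5-13.0) = 0.15385
Improvement: (W₁-W₂)/W₁ = (0.38462-0.15385)/0.38462 = 60.00%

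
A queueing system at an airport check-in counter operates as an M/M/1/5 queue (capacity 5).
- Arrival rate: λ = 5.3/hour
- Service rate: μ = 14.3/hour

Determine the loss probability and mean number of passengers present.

ρ = λ/μ = 5.3/14.3 = 0.37063
P₀ = (1-ρ)/(1-ρ^(K+1)) = (1-0.37063)/(1-0.37063^6) = 0.6294/0.9974 = 0.6310
P_K = P₀×ρ^K = 0.6310 × 0.37063^5 = 0.6310 × 0.006994 = 0.004413
Blocking probability P_5 = 0.004413 (0.44%)
L = ρ[1 - (K+1)ρ^K + Kρ^(K+1)] / [(1-ρ)(1-ρ^(K+1))]
L = 0.37063 × (1 - 6×0.006994 + 5×0.002592) / ((1 - 0.37063) × (1 - 0.002592)) = 0.5733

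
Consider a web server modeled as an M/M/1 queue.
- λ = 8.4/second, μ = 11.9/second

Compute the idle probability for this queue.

ρ = λ/μ = 8.4/11.9 = 0.7059
P(0) = 1 - ρ = 1 - 0.7059 = 0.2941
The server is idle 29.41% of the time.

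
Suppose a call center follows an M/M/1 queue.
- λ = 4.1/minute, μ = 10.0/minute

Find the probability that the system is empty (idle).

ρ = λ/μ = 4.1/10.0 = 0.4100
P(0) = 1 - ρ = 1 - 0.4100 = 0.5900
The server is idle 59.00% of the time.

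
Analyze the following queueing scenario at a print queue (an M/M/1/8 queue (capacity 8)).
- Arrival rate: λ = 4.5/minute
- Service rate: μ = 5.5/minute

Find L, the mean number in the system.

ρ = λ/μ = 4.5/5.5 = 0.81818
P₀ = (1-ρ)/(1-ρ^(K+1)) = (1-0.81818)/(1-0.81818^9) = 0.18182/0.83570 = 0.2176
P_K = P₀×ρ^K = 0.2176 × 0.81818^8 = 0.2176 × 0.2008 = 0.04369
L = ρ[1 - (K+1)ρ^K + Kρ^(K+1)] / [(1-ρ)(1-ρ^(K+1))]
L = 0.81818 × (1 - 9×0.200813 + 8×0.164301) / ((1 - 0.81818) × (1 - 0.164301)) = 2.7305 jobs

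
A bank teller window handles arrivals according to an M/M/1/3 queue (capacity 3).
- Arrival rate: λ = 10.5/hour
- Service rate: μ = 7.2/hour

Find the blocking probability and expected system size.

ρ = λ/μ = 10.5/7.2 = 1.4583
P₀ = (1-ρ)/(1-ρ^(K+1)) = (1-1.4583)/(1-1.4583^4) = -0.4583/-3.5226 = 0.1301
P_K = P₀×ρ^K = 0.1301 × 1.4583^3 = 0.1301 × 3.1013 = 0.4035
Blocking probability P_3 = 0.4035 (40.35%)
L = ρ[1 - (K+1)ρ^K + Kρ^(K+1)] / [(1-ρ)(1-ρ^(K+1))]
L = 1.4583 × (1 - 4×3.101277 + 3×4.522593) / ((1 - 1.4583) × (1 - 4.522593)) = 1.9536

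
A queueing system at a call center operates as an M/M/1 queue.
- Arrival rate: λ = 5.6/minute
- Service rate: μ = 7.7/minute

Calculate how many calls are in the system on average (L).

ρ = λ/μ = 5.6/7.7 = 0.7273
For M/M/1: L = λ/(μ-λ)
L = 5.6/(7.7-5.6) = 5.6/2.10
L = 2.6667 calls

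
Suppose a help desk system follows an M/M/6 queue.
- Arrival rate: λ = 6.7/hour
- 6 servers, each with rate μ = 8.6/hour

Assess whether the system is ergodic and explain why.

Stability requires ρ = λ/(cμ) < 1
ρ = 6.7/(6 × 8.6) = 6.7/51.60 = 0.1298
Since 0.1298 < 1, the system is STABLE.
The servers are busy 12.98% of the time.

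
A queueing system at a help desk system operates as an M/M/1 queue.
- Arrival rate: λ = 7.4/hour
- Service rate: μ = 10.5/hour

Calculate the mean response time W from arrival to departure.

First, compute utilization: ρ = λ/μ = 7.4/10.5 = 0.7048
For M/M/1: W = 1/(μ-λ)
W = 1/(10.5-7.4) = 1/3.10
W = 0.3226 hours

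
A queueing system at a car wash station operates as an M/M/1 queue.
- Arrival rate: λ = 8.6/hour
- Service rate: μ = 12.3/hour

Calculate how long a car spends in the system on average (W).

First, compute utilization: ρ = λ/μ = 8.6/12.3 = 0.6992
For M/M/1: W = 1/(μ-λ)
W = 1/(12.3-8.6) = 1/3.70
W = 0.2703 hours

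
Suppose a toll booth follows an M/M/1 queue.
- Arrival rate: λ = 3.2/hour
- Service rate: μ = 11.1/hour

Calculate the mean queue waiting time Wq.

First, compute utilization: ρ = λ/μ = 3.2/11.1 = 0.2883
For M/M/1: Wq = λ/(μ(μ-λ))
Wq = 3.2/(11.1 × (11.1-3.2))
Wq = 3.2/(11.1 × 7.90)
Wq = 0.03649 hours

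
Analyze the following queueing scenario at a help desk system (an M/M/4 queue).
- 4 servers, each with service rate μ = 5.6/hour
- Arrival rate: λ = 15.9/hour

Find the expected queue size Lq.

Traffic intensity: ρ = λ/(cμ) = 15.9/(4×5.6) = 0.7098
Since ρ = 0.7098 < 1, system is stable.
Offered load a = λ/μ = cρ = 15.9/5.6 = 2.8393
P₀ = [ Σₙ₌₀^3 aⁿ/n! + a^4/(4!(1-ρ)) ]⁻¹
Σ = a^0/0! + a^1/1! + a^2/2! + a^3/3! = 1.0000 + 2.8393 + 4.0308 + 3.8148 = 11.6849
a^4/(4!(1-ρ)) = 64.9885/(24 × 0.290179) = 9.3317
P₀ = 1/(11.6849 + 9.3317) = 0.04758
Lq = P₀·a^4·ρ / (4!(1-ρ)²) = 0.04758 × 64.9885 × 0.7098 / (24 × 0.08420) = 1.0861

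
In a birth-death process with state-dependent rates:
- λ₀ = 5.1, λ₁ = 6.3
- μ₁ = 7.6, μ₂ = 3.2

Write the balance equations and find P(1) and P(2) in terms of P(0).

Balance equations:
State 0: λ₀P₀ = μ₁P₁ → P₁ = (λ₀/μ₁)P₀ = (5.1/7.6)P₀ = 0.6711P₀
State 1: P₂ = (λ₀λ₁)/(μ₁μ₂)P₀ = (5.1×6.3)/(7.6×3.2)P₀ = 1.3211P₀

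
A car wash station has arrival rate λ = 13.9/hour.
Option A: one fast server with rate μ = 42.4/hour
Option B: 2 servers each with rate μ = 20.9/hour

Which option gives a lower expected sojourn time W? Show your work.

Option A: single server μ = 42.4 (M/M/1)
  ρ_A = 13.9/42.4 = 0.3278
  W_A = 1/(μ-λ) = 1/(42.4-13.9) = 1/28.50 = 0.03509

Option B: 2 servers μ = 20.9 (M/M/2)
  ρ_B = λ/(cμ) = 13.9/(2×20.9) = 0.3325
  Offered load a = λ/μ = cρ = 13.9/20.9 = 0.6651
  P₀ = [ Σₙ₌₀^1 aⁿ/n! + a^2/(2!(1-ρ)) ]⁻¹
  Σ = a^0/0! + a^1/1! = 1.0000 + 0.6651 = 1.6651
  a^2/(2!(1-ρ)) = 0.4423/(2 × 0.6675) = 0.3313
  P₀ = 1/(1.6651 + 0.3313) = 0.5009
  Lq = P₀·a^2·ρ / (2!(1-ρ)²) = 0.50090 × 0.44232 × 0.33254 / (2 × 0.44551) = 0.08269
  Wq_B = Lq/λ = 0.08269/13.9 = 0.005949
  W_B = Wq_B + 1/μ = 0.005949 + 0.04785 = 0.05380

Since W_A = 0.03509 < W_B = 0.05380, Option A (single fast server) has the shorter time in system.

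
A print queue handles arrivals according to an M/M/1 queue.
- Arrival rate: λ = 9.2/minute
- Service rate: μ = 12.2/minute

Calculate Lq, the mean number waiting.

ρ = λ/μ = 9.2/12.2 = 0.7541
For M/M/1: Lq = λ²/(μ(μ-λ))
Lq = 84.64/(12.2 × 3.00)
Lq = 2.3126 jobs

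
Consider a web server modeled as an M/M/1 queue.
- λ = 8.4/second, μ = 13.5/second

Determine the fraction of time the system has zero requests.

ρ = λ/μ = 8.4/13.5 = 0.6222
P(0) = 1 - ρ = 1 - 0.6222 = 0.3778
The server is idle 37.78% of the time.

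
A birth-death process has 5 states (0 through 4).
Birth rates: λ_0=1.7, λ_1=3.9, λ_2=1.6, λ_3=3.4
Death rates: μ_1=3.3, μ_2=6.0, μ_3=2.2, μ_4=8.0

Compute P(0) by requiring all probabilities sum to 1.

Ratios P(n)/P(0) = (λ₀···λₙ₋₁)/(μ₁···μₙ):
P(1)/P(0) = (1.7)/(3.3) = 0.5152
P(2)/P(0) = (1.7×3.9)/(3.3×6.0) = 0.3348
P(3)/P(0) = (1.7×3.9×1.6)/(3.3×6.0×2.2) = 0.2435
P(4)/P(0) = (1.7×3.9×1.6×3.4)/(3.3×6.0×2.2×8.0) = 0.1035

Normalization: ∑ P(n) = 1
P(0) × (1.0000 + 0.5152 + 0.3348 + 0.2435 + 0.1035) = 1
P(0) × 2.1970 = 1
P(0) = 1/2.1970 = 0.4552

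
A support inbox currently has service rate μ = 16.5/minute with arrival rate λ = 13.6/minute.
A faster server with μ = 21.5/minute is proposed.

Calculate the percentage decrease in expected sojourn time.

System 1: ρ₁ = 13.6/16.5 = 0.8242, W₁ = 1/(16.5-13.6) = 0.34483
System 2: ρ₂ = 13.6/21.5 = 0.6326, W₂ = 1/(21.5-13.6) = 0.12658
Improvement: (W₁-W₂)/W₁ = (0.34483-0.12658)/0.34483 = 63.29%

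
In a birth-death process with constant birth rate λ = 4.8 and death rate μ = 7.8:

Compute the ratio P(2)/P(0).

For constant rates: P(n)/P(0) = (λ/μ)^n
P(2)/P(0) = (4.8/7.8)^2 = 0.6154^2 = 0.3787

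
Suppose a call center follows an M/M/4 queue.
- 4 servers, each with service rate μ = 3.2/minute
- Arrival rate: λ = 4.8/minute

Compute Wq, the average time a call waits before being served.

Traffic intensity: ρ = λ/(cμ) = 4.8/(4×3.2) = 0.3750
Since ρ = 0.3750 < 1, system is stable.
Offered load a = λ/μ = cρ = 4.8/3.2 = 1.5000
P₀ = [ Σₙ₌₀^3 aⁿ/n! + a^4/(4!(1-ρ)) ]⁻¹
Σ = a^0/0! + a^1/1! + a^2/2! + a^3/3! = 1.0000 + 1.5000 + 1.1250 + 0.5625 = 4.1875
a^4/(4!(1-ρ)) = 5.0625/(24 × 0.6250) = 0.3375
P₀ = 1/(4.1875 + 0.3375) = 0.2210
Lq = P₀·a^4·ρ / (4!(1-ρ)²) = 0.22099 × 5.0625 × 0.37500 / (24 × 0.39062) = 0.04475
Wq = Lq/λ = 0.04475/4.8 = 0.009323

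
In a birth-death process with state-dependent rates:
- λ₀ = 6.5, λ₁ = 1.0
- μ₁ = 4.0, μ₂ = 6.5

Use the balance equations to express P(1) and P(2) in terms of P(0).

Balance equations:
State 0: λ₀P₀ = μ₁P₁ → P₁ = (λ₀/μ₁)P₀ = (6.5/4.0)P₀ = 1.6250P₀
State 1: P₂ = (λ₀λ₁)/(μ₁μ₂)P₀ = (6.5×1.0)/(4.0×6.5)P₀ = 0.2500P₀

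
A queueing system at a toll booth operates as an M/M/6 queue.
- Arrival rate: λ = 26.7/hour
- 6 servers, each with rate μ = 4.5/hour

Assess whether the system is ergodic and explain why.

Stability requires ρ = λ/(cμ) < 1
ρ = 26.7/(6 × 4.5) = 26.7/27.00 = 0.9889
Since 0.9889 < 1, the system is STABLE.
The servers are busy 98.89% of the time.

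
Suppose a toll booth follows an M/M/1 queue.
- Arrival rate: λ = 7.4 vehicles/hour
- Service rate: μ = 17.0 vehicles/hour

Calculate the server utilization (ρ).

Server utilization: ρ = λ/μ
ρ = 7.4/17.0 = 0.4353
The server is busy 43.53% of the time.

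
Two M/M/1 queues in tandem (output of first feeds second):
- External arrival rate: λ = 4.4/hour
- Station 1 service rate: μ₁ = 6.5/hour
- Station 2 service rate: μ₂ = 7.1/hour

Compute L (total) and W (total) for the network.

By Jackson's theorem, each station behaves as independent M/M/1.
Station 1: ρ₁ = 4.4/6.5 = 0.6769, L₁ = ρ₁/(1-ρ₁) = λ/(μ₁-λ) = 4.4/2.10 = 2.09524
Station 2: ρ₂ = 4.4/7.1 = 0.6197, L₂ = ρ₂/(1-ρ₂) = λ/(μ₂-λ) = 4.4/2.70 = 1.62963
Total: L = L₁ + L₂ = 2.09524 + 1.62963 = 3.7249
W = L/λ = 3.7249/4.4 = 0.8466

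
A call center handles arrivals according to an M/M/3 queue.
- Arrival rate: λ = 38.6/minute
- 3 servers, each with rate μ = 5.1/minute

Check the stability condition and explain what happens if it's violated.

Stability requires ρ = λ/(cμ) < 1
ρ = 38.6/(3 × 5.1) = 38.6/15.30 = 2.5229
Since 2.5229 ≥ 1, the system is UNSTABLE.
Need c > λ/μ = 38.6/5.1 = 7.57.
Minimum servers needed: c = 8.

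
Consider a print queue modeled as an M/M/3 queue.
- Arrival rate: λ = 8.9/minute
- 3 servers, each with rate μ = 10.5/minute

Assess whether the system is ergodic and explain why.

Stability requires ρ = λ/(cμ) < 1
ρ = 8.9/(3 × 10.5) = 8.9/31.50 = 0.2825
Since 0.2825 < 1, the system is STABLE.
The servers are busy 28.25% of the time.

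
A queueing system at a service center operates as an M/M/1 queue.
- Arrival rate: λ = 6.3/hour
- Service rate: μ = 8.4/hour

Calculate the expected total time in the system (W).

First, compute utilization: ρ = λ/μ = 6.3/8.4 = 0.7500
For M/M/1: W = 1/(μ-λ)
W = 1/(8.4-6.3) = 1/2.10
W = 0.4762 hours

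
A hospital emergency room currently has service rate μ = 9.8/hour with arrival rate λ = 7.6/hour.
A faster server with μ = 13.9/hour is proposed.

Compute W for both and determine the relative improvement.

System 1: ρ₁ = 7.6/9.8 = 0.7755, W₁ = 1/(9.8-7.6) = 0.4545
System 2: ρ₂ = 7.6/13.9 = 0.5468, W₂ = 1/(13.9-7.6) = 0.1587
Improvement: (W₁-W₂)/W₁ = (0.4545-0.1587)/0.4545 = 65.08%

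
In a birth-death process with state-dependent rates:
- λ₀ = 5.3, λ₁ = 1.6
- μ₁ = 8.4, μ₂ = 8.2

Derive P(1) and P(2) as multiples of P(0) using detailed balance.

Balance equations:
State 0: λ₀P₀ = μ₁P₁ → P₁ = (λ₀/μ₁)P₀ = (5.3/8.4)P₀ = 0.6310P₀
State 1: P₂ = (λ₀λ₁)/(μ₁μ₂)P₀ = (5.3×1.6)/(8.4×8.2)P₀ = 0.1231P₀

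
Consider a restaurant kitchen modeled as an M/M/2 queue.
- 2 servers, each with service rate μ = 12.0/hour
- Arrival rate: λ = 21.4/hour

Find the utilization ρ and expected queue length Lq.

Traffic intensity: ρ = λ/(cμ) = 21.4/(2×12.0) = 0.8917
Since ρ = 0.8917 < 1, system is stable.
Offered load a = λ/μ = cρ = 21.4/12.0 = 1.7833
P₀ = [ Σₙ₌₀^1 aⁿ/n! + a^2/(2!(1-ρ)) ]⁻¹
Σ = a^0/0! + a^1/1! = 1.0000 + 1.7833 = 2.7833
a^2/(2!(1-ρ)) = 3.180278/(2 × 0.1083333) = 14.6782
P₀ = 1/(2.7833 + 14.6782) = 0.05727
Lq = P₀·a^2·ρ / (2!(1-ρ)²) = 0.0572687 × 3.18028 × 0.891667 / (2 × 0.0117361) = 6.9188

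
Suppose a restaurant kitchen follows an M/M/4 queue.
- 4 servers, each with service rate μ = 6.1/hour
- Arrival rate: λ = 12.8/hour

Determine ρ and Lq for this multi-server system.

Traffic intensity: ρ = λ/(cμ) = 12.8/(4×6.1) = 0.5246
Since ρ = 0.5246 < 1, system is stable.
Offered load a = λ/μ = cρ = 12.8/6.1 = 2.0984
P₀ = [ Σₙ₌₀^3 aⁿ/n! + a^4/(4!(1-ρ)) ]⁻¹
Σ = a^0/0! + a^1/1! + a^2/2! + a^3/3! = 1.00000 + 2.09836 + 2.20156 + 1.53989 = 6.8398
a^4/(4!(1-ρ)) = 19.3874/(24 × 0.4754) = 1.6992
P₀ = 1/(6.8398 + 1.6992) = 0.1171
Lq = P₀·a^4·ρ / (4!(1-ρ)²) = 0.1171 × 19.3874 × 0.5246 / (24 × 0.2260) = 0.2196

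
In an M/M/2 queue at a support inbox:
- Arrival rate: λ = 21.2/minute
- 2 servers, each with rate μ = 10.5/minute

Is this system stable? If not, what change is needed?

Stability requires ρ = λ/(cμ) < 1
ρ = 21.2/(2 × 10.5) = 21.2/21.00 = 1.0095
Since 1.0095 ≥ 1, the system is UNSTABLE.
Need c > λ/μ = 21.2/10.5 = 2.02.
Minimum servers needed: c = 3.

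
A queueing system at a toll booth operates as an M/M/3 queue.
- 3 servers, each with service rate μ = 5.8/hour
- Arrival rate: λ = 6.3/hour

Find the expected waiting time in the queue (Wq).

Traffic intensity: ρ = λ/(cμ) = 6.3/(3×5.8) = 0.3621
Since ρ = 0.3621 < 1, system is stable.
Offered load a = λ/μ = cρ = 6.3/5.8 = 1.0862
P₀ = [ Σₙ₌₀^2 aⁿ/n! + a^3/(3!(1-ρ)) ]⁻¹
Σ = a^0/0! + a^1/1! + a^2/2! = 1.0000 + 1.0862 + 0.5899 = 2.6761
a^3/(3!(1-ρ)) = 1.2816/(6 × 0.6379) = 0.3348
P₀ = 1/(2.6761 + 0.3348) = 0.3321
Lq = P₀·a^3·ρ / (3!(1-ρ)²) = 0.3321 × 1.2816 × 0.3621 / (6 × 0.4070) = 0.06311
Wq = Lq/λ = 0.06311/6.3 = 0.01002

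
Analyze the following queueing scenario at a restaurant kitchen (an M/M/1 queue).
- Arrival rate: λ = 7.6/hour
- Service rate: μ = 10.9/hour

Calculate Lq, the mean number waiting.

ρ = λ/μ = 7.6/10.9 = 0.6972
For M/M/1: Lq = λ²/(μ(μ-λ))
Lq = 57.76/(10.9 × 3.30)
Lq = 1.6058 orders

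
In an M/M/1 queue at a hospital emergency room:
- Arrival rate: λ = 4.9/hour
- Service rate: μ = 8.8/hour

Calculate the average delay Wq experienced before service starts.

First, compute utilization: ρ = λ/μ = 4.9/8.8 = 0.5568
For M/M/1: Wq = λ/(μ(μ-λ))
Wq = 4.9/(8.8 × (8.8-4.9))
Wq = 4.9/(8.8 × 3.90)
Wq = 0.1428 hours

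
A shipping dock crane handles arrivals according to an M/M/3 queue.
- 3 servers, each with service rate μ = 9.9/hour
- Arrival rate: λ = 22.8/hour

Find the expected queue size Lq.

Traffic intensity: ρ = λ/(cμ) = 22.8/(3×9.9) = 0.7677
Since ρ = 0.7677 < 1, system is stable.
Offered load a = λ/μ = cρ = 22.8/9.9 = 2.3030
P₀ = [ Σₙ₌₀^2 aⁿ/n! + a^3/(3!(1-ρ)) ]⁻¹
Σ = a^0/0! + a^1/1! + a^2/2! = 1.0000 + 2.3030 + 2.6520 = 5.9550
a^3/(3!(1-ρ)) = 12.21515/(6 × 0.2323232) = 8.7630
P₀ = 1/(5.9550 + 8.7630) = 0.06794
Lq = P₀·a^3·ρ / (3!(1-ρ)²) = 0.067944 × 12.2152 × 0.76768 / (6 × 0.053974) = 1.9674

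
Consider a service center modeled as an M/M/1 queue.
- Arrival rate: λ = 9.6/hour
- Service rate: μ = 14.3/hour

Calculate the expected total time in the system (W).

First, compute utilization: ρ = λ/μ = 9.6/14.3 = 0.6713
For M/M/1: W = 1/(μ-λ)
W = 1/(14.3-9.6) = 1/4.70
W = 0.2128 hours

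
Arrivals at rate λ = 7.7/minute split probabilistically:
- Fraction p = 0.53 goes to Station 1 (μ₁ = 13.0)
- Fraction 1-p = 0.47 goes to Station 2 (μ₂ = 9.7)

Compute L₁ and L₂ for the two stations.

Effective rates: λ₁ = 7.7×0.53 = 4.081, λ₂ = 7.7×0.47 = 3.619
Station 1: ρ₁ = 4.081/13.0 = 0.31392, L₁ = ρ₁/(1-ρ₁) = 0.31392/(1-0.31392) = 0.4576
Station 2: ρ₂ = 3.619/9.7 = 0.37309, L₂ = ρ₂/(1-ρ₂) = 0.37309/(1-0.37309) = 0.5951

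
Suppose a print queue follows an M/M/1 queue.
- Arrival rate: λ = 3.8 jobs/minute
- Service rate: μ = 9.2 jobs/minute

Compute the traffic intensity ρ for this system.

Server utilization: ρ = λ/μ
ρ = 3.8/9.2 = 0.4130
The server is busy 41.30% of the time.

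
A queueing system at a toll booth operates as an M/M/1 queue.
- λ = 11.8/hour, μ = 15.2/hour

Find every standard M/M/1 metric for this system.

Step 1: ρ = λ/μ = 11.8/15.2 = 0.7763
Step 2: L = λ/(μ-λ) = 11.8/3.40 = 3.4706
Step 3: Lq = λ²/(μ(μ-λ)) = 139.24/(15.2×3.40) = 2.6943
Step 4: W = 1/(μ-λ) = 1/3.40 = 0.29412
Step 5: Wq = λ/(μ(μ-λ)) = 11.8/(15.2×3.40) = 0.2283
Step 6: P(0) = 1-ρ = 0.2237
Verify: L = λW = 11.8×0.29412 = 3.4706 ✔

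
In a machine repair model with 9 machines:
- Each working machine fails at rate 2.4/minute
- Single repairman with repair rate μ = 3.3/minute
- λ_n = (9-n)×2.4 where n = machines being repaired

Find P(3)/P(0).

P(3)/P(0) = ∏_{i=0}^{3-1} λ_i/μ_{i+1}
= (9-0)×2.4/3.3 × (9-1)×2.4/3.3 × (9-2)×2.4/3.3
= 193.8753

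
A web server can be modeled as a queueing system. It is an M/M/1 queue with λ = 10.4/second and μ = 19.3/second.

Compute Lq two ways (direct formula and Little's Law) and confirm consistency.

Method 1 (direct): Lq = λ²/(μ(μ-λ)) = 108.16/(19.3 × 8.90) = 0.6297

Method 2 (Little's Law):
W = 1/(μ-λ) = 1/8.90 = 0.11236
Wq = W - 1/μ = 0.11236 - 0.051813 = 0.06055
Lq = λWq = 10.4 × 0.06055 = 0.6297 ✔ (matches Method 1)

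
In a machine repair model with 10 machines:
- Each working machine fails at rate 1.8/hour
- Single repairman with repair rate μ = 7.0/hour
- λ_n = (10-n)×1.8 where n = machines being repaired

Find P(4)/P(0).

P(4)/P(0) = ∏_{i=0}^{4-1} λ_i/μ_{i+1}
= (10-0)×1.8/7.0 × (10-1)×1.8/7.0 × (10-2)×1.8/7.0 × (10-3)×1.8/7.0
= 22.0358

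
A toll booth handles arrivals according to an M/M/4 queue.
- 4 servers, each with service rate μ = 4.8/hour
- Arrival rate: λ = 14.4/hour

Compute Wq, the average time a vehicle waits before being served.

Traffic intensity: ρ = λ/(cμ) = 14.4/(4×4.8) = 0.7500
Since ρ = 0.7500 < 1, system is stable.
Offered load a = λ/μ = cρ = 14.4/4.8 = 3.0000
P₀ = [ Σₙ₌₀^3 aⁿ/n! + a^4/(4!(1-ρ)) ]⁻¹
Σ = a^0/0! + a^1/1! + a^2/2! + a^3/3! = 1.0000 + 3.0000 + 4.5000 + 4.5000 = 13.0000
a^4/(4!(1-ρ)) = 81.0000/(24 × 0.2500) = 13.5000
P₀ = 1/(13.0000 + 13.5000) = 0.03774
Lq = P₀·a^4·ρ / (4!(1-ρ)²) = 0.037736 × 81.0000 × 0.75000 / (24 × 0.062500) = 1.5283
Wq = Lq/λ = 1.5283/14.4 = 0.1061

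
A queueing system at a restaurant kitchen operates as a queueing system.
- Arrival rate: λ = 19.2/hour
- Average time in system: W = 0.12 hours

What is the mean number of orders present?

Little's Law: L = λW
L = 19.2 × 0.12 = 2.3040 orders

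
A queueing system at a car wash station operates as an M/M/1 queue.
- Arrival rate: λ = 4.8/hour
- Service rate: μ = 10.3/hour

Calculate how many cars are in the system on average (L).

ρ = λ/μ = 4.8/10.3 = 0.4660
For M/M/1: L = λ/(μ-λ)
L = 4.8/(10.3-4.8) = 4.8/5.50
L = 0.8727 cars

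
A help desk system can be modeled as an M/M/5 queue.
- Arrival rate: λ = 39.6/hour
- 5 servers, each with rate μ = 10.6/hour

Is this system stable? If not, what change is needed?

Stability requires ρ = λ/(cμ) < 1
ρ = 39.6/(5 × 10.6) = 39.6/53.00 = 0.7472
Since 0.7472 < 1, the system is STABLE.
The servers are busy 74.72% of the time.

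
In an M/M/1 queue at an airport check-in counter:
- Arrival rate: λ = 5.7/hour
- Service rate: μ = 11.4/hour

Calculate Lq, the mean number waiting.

ρ = λ/μ = 5.7/11.4 = 0.5000
For M/M/1: Lq = λ²/(μ(μ-λ))
Lq = 32.49/(11.4 × 5.70)
Lq = 0.5000 passengers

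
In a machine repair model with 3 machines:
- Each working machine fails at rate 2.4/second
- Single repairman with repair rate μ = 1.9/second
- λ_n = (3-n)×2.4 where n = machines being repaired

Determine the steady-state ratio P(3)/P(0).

P(3)/P(0) = ∏_{i=0}^{3-1} λ_i/μ_{i+1}
= (3-0)×2.4/1.9 × (3-1)×2.4/1.9 × (3-2)×2.4/1.9
= 12.0927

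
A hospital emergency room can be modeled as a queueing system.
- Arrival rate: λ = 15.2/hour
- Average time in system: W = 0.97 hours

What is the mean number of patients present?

Little's Law: L = λW
L = 15.2 × 0.97 = 14.7440 patients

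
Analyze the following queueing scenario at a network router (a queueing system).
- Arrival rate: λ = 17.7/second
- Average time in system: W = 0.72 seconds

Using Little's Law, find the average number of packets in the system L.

Little's Law: L = λW
L = 17.7 × 0.72 = 12.7440 packets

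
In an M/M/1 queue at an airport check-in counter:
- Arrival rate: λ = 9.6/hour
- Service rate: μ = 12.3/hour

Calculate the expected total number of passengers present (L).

ρ = λ/μ = 9.6/12.3 = 0.7805
For M/M/1: L = λ/(μ-λ)
L = 9.6/(12.3-9.6) = 9.6/2.70
L = 3.5556 passengers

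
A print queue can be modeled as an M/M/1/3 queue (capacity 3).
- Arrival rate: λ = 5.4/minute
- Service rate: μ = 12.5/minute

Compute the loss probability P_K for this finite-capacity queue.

ρ = λ/μ = 5.4/12.5 = 0.4320
P₀ = (1-ρ)/(1-ρ^(K+1)) = (1-0.4320)/(1-0.4320^4) = 0.5680/0.9652 = 0.5885
P_K = P₀×ρ^K = 0.58850 × 0.4320^3 = 0.58850 × 0.080622 = 0.04745
Blocking probability = 4.74%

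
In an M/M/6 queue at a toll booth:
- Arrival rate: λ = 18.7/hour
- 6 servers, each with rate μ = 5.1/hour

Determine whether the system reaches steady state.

Stability requires ρ = λ/(cμ) < 1
ρ = 18.7/(6 × 5.1) = 18.7/30.60 = 0.6111
Since 0.6111 < 1, the system is STABLE.
The servers are busy 61.11% of the time.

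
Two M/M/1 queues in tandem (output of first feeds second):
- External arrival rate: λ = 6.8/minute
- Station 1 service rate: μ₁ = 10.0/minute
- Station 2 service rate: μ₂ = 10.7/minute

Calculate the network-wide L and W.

By Jackson's theorem, each station behaves as independent M/M/1.
Station 1: ρ₁ = 6.8/10.0 = 0.6800, L₁ = ρ₁/(1-ρ₁) = λ/(μ₁-λ) = 6.8/3.20 = 2.1250
Station 2: ρ₂ = 6.8/10.7 = 0.6355, L₂ = ρ₂/(1-ρ₂) = λ/(μ₂-λ) = 6.8/3.90 = 1.7436
Total: L = L₁ + L₂ = 2.1250 + 1.7436 = 3.8686
W = L/λ = 3.8686/6.8 = 0.5689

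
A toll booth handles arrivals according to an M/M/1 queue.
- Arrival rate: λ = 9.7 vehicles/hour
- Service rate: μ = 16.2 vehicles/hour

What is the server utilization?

Server utilization: ρ = λ/μ
ρ = 9.7/16.2 = 0.5988
The server is busy 59.88% of the time.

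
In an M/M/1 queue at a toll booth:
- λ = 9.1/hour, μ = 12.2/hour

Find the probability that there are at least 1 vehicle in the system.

ρ = λ/μ = 9.1/12.2 = 0.7459
P(N ≥ n) = ρⁿ
P(N ≥ 1) = 0.7459^1
P(N ≥ 1) = 0.7459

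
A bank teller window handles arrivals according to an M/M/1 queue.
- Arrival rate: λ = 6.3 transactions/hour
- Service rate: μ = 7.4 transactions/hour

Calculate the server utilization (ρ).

Server utilization: ρ = λ/μ
ρ = 6.3/7.4 = 0.8514
The server is busy 85.14% of the time.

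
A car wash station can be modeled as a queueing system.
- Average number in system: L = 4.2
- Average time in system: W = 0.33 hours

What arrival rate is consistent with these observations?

Little's Law: L = λW, so λ = L/W
λ = 4.2/0.33 = 12.7273 cars/hour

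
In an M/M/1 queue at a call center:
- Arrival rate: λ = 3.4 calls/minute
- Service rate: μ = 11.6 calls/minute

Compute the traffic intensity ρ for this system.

Server utilization: ρ = λ/μ
ρ = 3.4/11.6 = 0.2931
The server is busy 29.31% of the time.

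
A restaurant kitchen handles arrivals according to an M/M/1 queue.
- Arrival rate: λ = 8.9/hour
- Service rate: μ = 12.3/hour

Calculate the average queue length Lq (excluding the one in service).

ρ = λ/μ = 8.9/12.3 = 0.7236
For M/M/1: Lq = λ²/(μ(μ-λ))
Lq = 79.21/(12.3 × 3.40)
Lq = 1.8941 orders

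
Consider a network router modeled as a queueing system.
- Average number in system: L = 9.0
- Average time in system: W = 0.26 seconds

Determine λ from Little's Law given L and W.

Little's Law: L = λW, so λ = L/W
λ = 9.0/0.26 = 34.6154 packets/second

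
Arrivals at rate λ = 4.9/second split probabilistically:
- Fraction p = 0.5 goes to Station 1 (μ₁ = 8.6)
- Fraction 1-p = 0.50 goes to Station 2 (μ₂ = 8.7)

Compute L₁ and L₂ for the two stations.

Effective rates: λ₁ = 4.9×0.5 = 2.45, λ₂ = 4.9×0.50 = 2.45
Station 1: ρ₁ = 2.45/8.6 = 0.2849, L₁ = ρ₁/(1-ρ₁) = 0.2849/(1-0.2849) = 0.3984
Station 2: ρ₂ = 2.45/8.7 = 0.2816, L₂ = ρ₂/(1-ρ₂) = 0.2816/(1-0.2816) = 0.3920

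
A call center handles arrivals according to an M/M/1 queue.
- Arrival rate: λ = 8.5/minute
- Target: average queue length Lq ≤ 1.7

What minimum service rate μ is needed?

For M/M/1: Lq = λ²/(μ(μ-λ))
Need Lq ≤ 1.7, i.e. μ(μ-λ) ≥ λ²/1.7
μ² - 8.5μ - 72.25/1.7 ≥ 0  →  μ² - 8.5μ - 42.5000 ≥ 0
Quadratic formula (positive root): μ = [λ + √(λ² + 4×42.5000)]/2
Discriminant: 72.25 + 4×42.5000 = 242.2500, √242.2500 = 15.5644
μ ≥ (8.5 + 15.5644)/2 = 12.0322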